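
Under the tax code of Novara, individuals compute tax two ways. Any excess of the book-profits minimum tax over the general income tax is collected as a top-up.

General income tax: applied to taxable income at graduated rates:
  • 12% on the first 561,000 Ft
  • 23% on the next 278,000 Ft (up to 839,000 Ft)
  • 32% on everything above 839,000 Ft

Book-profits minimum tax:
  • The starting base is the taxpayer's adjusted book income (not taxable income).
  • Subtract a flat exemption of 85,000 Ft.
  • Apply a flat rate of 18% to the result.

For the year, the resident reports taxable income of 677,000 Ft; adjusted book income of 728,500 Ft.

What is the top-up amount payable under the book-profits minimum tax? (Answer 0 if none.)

General income tax:
  561,000 Ft × 12% = 67,320 Ft
  116,000 Ft × 23% = 26,680 Ft
  → 94,000 Ft

Book-profits minimum tax:
  Base (adjusted book income): 728,500 Ft
  Less exemption 85,000 Ft → base 643,500 Ft
  643,500 Ft × 18% = 115,830 Ft

Excess of book-profits minimum tax over general income tax: 115,830 Ft − 94,000 Ft = 21,830 Ft.

21,830 Ft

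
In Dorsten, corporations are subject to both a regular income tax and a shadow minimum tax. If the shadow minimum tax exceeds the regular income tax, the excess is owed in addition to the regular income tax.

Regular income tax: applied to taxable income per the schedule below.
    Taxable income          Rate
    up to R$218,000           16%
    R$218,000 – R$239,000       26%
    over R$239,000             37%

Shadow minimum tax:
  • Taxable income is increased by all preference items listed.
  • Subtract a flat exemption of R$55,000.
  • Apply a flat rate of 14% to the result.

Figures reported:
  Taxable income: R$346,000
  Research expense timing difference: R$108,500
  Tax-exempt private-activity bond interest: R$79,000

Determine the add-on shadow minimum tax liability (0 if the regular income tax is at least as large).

Shadow minimum tax:
  Adjusted income: R$346,000 + R$108,500 + R$79,000 = R$533,500
  Less exemption R$55,000 → base R$478,500
  R$478,500 × 14% = R$66,990

Regular income tax:
  R$218,000 × 16% = R$34,880
  R$21,000 × 26% = R$5,460
  R$107,000 × 37% = R$39,590
  → R$79,930

R$66,990 ≤ R$79,930, so no add-on is due.

R$0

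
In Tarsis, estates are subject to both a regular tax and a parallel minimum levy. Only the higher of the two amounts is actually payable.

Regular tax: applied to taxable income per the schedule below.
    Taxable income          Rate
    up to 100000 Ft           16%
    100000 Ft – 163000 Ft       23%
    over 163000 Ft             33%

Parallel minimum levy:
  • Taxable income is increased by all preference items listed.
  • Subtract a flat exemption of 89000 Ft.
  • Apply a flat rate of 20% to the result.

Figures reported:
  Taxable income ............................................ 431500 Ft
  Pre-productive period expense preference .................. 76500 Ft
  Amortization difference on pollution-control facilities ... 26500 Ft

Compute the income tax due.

119095 Ft

Regular tax:
  100000 Ft × 16% = 16000 Ft
  63000 Ft × 23% = 14490 Ft
  268500 Ft × 33% = 88605 Ft
  → 119095 Ft

Parallel minimum levy:
  Adjusted income: 431500 Ft + 76500 Ft + 26500 Ft = 534500 Ft
  Less exemption 89000 Ft → base 445500 Ft
  445500 Ft × 20% = 89100 Ft

119095 Ft > 89100 Ft, so the regular tax governs.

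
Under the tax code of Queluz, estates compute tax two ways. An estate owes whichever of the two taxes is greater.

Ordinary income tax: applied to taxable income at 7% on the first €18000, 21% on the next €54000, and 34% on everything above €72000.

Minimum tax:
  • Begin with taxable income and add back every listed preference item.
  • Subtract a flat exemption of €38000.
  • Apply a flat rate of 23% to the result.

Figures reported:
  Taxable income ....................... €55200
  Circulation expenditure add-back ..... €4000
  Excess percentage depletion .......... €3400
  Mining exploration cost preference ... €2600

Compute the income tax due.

€9072

Ordinary income tax:
  €18000 × 7% = €1260
  €37200 × 21% = €7812
  → €9072

Minimum tax:
  Adjusted income: €55200 + €4000 + €3400 + €2600 = €65200
  Less exemption €38000 → base €27200
  €27200 × 23% = €6256

€9072 > €6256, so the ordinary income tax governs.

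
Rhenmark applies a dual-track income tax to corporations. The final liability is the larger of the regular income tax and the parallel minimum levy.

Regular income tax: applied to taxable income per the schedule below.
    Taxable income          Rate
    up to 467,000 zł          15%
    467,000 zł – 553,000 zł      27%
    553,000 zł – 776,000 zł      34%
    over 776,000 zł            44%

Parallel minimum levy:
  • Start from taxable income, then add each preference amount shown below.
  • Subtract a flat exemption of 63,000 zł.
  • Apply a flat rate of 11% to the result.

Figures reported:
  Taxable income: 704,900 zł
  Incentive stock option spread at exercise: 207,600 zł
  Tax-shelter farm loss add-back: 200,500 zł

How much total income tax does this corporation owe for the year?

144,916 zł

Regular income tax:
  467,000 zł × 15% = 70,050 zł
  86,000 zł × 27% = 23,220 zł
  151,900 zł × 34% = 51,646 zł
  → 144,916 zł

Parallel minimum levy:
  Adjusted income: 704,900 zł + 207,600 zł + 200,500 zł = 1,113,000 zł
  Less exemption 63,000 zł → base 1,050,000 zł
  1,050,000 zł × 11% = 115,500 zł

144,916 zł > 115,500 zł, so the regular income tax governs.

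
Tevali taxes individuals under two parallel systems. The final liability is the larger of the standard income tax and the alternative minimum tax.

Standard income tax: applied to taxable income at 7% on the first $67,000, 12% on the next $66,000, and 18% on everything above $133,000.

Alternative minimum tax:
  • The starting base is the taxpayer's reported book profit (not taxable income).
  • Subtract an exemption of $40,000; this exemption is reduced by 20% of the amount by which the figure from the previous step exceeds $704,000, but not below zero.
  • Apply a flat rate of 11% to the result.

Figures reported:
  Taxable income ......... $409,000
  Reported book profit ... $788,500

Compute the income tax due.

Standard income tax:
  $67,000 × 7% = $4,690
  $66,000 × 12% = $7,920
  $276,000 × 18% = $49,680
  → $62,290

Alternative minimum tax:
  Base (reported book profit): $788,500
  Exemption: $40,000 − 20% × ($788,500 − $704,000) = $40,000 − $16,900 = $23,100
  Base: $788,500 − $23,100 = $765,400
  $765,400 × 11% = $84,194

$84,194 > $62,290, so the alternative minimum tax is the binding amount.

$84,194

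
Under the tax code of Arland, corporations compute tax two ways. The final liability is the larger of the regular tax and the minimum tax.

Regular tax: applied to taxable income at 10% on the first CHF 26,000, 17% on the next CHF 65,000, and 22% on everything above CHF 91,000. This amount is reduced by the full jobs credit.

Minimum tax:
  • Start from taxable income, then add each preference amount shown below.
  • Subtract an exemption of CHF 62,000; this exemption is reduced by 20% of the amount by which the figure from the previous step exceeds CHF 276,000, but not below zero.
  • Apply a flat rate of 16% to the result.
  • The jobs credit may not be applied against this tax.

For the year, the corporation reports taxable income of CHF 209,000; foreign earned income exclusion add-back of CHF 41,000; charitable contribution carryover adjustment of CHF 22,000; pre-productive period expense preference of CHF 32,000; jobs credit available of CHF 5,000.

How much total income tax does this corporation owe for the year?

Regular tax:
  CHF 26,000 × 10% = CHF 2,600
  CHF 65,000 × 17% = CHF 11,050
  CHF 118,000 × 22% = CHF 25,960
  → CHF 39,610
  Less jobs credit CHF 5,000 → CHF 34,610

Minimum tax:
  Adjusted income: CHF 209,000 + CHF 41,000 + CHF 22,000 + CHF 32,000 = CHF 304,000
  Exemption: CHF 62,000 − 20% × (CHF 304,000 − CHF 276,000) = CHF 62,000 − CHF 5,600 = CHF 56,400
  Base: CHF 304,000 − CHF 56,400 = CHF 247,600
  CHF 247,600 × 16% = CHF 39,616

CHF 39,616 > CHF 34,610, so the minimum tax is the binding amount.

CHF 39,616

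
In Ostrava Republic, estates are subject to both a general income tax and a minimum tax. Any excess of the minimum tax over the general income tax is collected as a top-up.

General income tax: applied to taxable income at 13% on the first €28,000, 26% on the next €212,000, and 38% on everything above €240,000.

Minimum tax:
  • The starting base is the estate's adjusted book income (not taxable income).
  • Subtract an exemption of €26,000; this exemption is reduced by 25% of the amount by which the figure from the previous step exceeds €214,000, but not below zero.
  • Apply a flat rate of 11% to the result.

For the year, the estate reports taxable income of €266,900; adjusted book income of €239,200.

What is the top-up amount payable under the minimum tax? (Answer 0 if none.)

Minimum tax:
  Base (adjusted book income): €239,200
  Exemption: €26,000 − 25% × (€239,200 − €214,000) = €26,000 − €6,300 = €19,700
  Base: €239,200 − €19,700 = €219,500
  €219,500 × 11% = €24,145

General income tax:
  €28,000 × 13% = €3,640
  €212,000 × 26% = €55,120
  €26,900 × 38% = €10,222
  → €68,982

€24,145 ≤ €68,982, so no add-on is due.

€0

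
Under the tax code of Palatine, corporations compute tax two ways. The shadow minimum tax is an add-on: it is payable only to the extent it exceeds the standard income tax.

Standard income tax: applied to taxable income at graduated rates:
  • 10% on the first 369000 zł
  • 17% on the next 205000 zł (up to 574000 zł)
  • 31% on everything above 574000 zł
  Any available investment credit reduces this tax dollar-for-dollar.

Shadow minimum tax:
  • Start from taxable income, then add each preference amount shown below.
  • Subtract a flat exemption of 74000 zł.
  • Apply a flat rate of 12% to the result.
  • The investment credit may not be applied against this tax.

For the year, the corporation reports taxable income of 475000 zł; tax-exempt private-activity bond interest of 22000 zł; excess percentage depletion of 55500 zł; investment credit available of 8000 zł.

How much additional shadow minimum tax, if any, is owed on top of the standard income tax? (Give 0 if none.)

10500 zł

Standard income tax:
  369000 zł × 10% = 36900 zł
  106000 zł × 17% = 18020 zł
  → 54920 zł
  Less investment credit 8000 zł → 46920 zł

Shadow minimum tax:
  Adjusted income: 475000 zł + 22000 zł + 55500 zł = 552500 zł
  Less exemption 74000 zł → base 478500 zł
  478500 zł × 12% = 57420 zł

Excess of shadow minimum tax over standard income tax: 57420 zł − 46920 zł = 10500 zł.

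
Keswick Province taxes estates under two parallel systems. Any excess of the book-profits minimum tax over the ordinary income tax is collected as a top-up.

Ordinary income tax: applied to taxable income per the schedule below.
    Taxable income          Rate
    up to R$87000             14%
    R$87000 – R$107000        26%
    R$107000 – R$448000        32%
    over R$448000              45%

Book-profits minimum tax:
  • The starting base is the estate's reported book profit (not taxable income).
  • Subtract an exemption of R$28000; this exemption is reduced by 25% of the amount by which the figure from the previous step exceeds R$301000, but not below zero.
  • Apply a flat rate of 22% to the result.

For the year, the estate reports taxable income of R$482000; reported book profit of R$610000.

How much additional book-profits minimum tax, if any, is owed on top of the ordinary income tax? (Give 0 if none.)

R$0

Book-profits minimum tax:
  Base (reported book profit): R$610000
  Exemption: 25% × (R$610000 − R$301000) = R$77250 ≥ R$28000, so the exemption is fully phased out
  Base: R$610000 − R$0 = R$610000
  R$610000 × 22% = R$134200

Ordinary income tax:
  R$87000 × 14% = R$12180
  R$20000 × 26% = R$5200
  R$341000 × 32% = R$109120
  R$34000 × 45% = R$15300
  → R$141800

R$134200 ≤ R$141800, so no add-on is due.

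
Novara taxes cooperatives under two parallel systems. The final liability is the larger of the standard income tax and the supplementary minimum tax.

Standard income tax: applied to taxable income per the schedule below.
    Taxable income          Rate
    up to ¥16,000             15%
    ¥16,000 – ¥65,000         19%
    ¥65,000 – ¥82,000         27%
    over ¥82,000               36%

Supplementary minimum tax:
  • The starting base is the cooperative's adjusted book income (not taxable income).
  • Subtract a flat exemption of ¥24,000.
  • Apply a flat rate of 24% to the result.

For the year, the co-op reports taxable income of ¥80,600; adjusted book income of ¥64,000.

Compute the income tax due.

¥15,922

Supplementary minimum tax:
  Base (adjusted book income): ¥64,000
  Less exemption ¥24,000 → base ¥40,000
  ¥40,000 × 24% = ¥9,600

Standard income tax:
  ¥16,000 × 15% = ¥2,400
  ¥49,000 × 19% = ¥9,310
  ¥15,600 × 27% = ¥4,212
  → ¥15,922

¥15,922 > ¥9,600, so the standard income tax governs.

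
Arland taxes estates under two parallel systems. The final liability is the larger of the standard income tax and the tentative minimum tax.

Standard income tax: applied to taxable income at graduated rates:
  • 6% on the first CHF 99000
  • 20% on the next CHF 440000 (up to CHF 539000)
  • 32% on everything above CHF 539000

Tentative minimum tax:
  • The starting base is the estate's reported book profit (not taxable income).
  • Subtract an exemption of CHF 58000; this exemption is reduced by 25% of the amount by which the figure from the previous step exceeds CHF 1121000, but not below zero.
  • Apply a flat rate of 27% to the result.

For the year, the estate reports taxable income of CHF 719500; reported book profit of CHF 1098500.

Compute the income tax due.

CHF 280935

Standard income tax:
  CHF 99000 × 6% = CHF 5940
  CHF 440000 × 20% = CHF 88000
  CHF 180500 × 32% = CHF 57760
  → CHF 151700

Tentative minimum tax:
  Base (reported book profit): CHF 1098500
  Exemption: CHF 1098500 ≤ CHF 1121000, so full CHF 58000 applies
  Base: CHF 1098500 − CHF 58000 = CHF 1040500
  CHF 1040500 × 27% = CHF 280935

CHF 280935 > CHF 151700, so the tentative minimum tax is the binding amount.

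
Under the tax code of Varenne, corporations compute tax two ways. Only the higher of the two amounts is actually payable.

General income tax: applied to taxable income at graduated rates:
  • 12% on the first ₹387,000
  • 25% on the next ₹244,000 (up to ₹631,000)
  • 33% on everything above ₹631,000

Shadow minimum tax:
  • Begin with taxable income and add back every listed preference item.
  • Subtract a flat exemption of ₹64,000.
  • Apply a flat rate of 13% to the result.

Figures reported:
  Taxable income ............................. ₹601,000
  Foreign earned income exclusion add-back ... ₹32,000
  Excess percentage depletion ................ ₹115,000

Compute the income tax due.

₹99,940

Shadow minimum tax:
  Adjusted income: ₹601,000 + ₹32,000 + ₹115,000 = ₹748,000
  Less exemption ₹64,000 → base ₹684,000
  ₹684,000 × 13% = ₹88,920

General income tax:
  ₹387,000 × 12% = ₹46,440
  ₹214,000 × 25% = ₹53,500
  → ₹99,940

₹99,940 > ₹88,920, so the general income tax governs.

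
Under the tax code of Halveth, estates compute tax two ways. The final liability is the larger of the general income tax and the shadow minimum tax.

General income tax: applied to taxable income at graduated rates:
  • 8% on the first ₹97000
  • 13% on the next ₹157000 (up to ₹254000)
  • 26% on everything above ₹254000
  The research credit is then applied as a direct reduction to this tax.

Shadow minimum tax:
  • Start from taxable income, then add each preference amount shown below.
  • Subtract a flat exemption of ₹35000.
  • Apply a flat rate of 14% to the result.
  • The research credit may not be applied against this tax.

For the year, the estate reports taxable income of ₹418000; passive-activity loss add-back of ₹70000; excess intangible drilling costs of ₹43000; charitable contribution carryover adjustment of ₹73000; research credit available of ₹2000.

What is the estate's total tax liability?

₹79660

Shadow minimum tax:
  Adjusted income: ₹418000 + ₹70000 + ₹43000 + ₹73000 = ₹604000
  Less exemption ₹35000 → base ₹569000
  ₹569000 × 14% = ₹79660

General income tax:
  ₹97000 × 8% = ₹7760
  ₹157000 × 13% = ₹20410
  ₹164000 × 26% = ₹42640
  → ₹70810
  Less research credit ₹2000 → ₹68810

₹79660 > ₹68810, so the shadow minimum tax is the binding amount.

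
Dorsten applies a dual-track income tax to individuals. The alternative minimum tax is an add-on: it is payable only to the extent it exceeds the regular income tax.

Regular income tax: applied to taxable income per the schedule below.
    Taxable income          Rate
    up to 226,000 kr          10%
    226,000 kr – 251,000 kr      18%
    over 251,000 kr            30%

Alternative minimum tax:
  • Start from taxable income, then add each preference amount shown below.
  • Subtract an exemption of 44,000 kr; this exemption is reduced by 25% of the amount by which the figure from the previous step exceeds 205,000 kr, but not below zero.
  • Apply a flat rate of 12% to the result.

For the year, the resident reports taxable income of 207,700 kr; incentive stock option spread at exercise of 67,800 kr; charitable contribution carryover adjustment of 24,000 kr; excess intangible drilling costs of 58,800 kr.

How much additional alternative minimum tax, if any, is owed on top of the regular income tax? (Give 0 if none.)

21,545 kr

Alternative minimum tax:
  Adjusted income: 207,700 kr + 67,800 kr + 24,000 kr + 58,800 kr = 358,300 kr
  Exemption: 44,000 kr − 25% × (358,300 kr − 205,000 kr) = 44,000 kr − 38,325 kr = 5,675 kr
  Base: 358,300 kr − 5,675 kr = 352,625 kr
  352,625 kr × 12% = 42,315 kr

Regular income tax:
  207,700 kr × 10% = 20,770 kr

Excess of alternative minimum tax over regular income tax: 42,315 kr − 20,770 kr = 21,545 kr.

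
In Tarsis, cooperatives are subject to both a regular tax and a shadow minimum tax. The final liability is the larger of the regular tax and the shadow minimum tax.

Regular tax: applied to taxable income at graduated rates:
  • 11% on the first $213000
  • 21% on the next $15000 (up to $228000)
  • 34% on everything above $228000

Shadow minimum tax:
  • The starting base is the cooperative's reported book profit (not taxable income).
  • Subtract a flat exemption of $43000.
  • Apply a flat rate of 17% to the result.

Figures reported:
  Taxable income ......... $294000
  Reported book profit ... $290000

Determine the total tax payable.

Shadow minimum tax:
  Base (reported book profit): $290000
  Less exemption $43000 → base $247000
  $247000 × 17% = $41990

Regular tax:
  $213000 × 11% = $23430
  $15000 × 21% = $3150
  $66000 × 34% = $22440
  → $49020

$49020 > $41990, so the regular tax governs.

$49020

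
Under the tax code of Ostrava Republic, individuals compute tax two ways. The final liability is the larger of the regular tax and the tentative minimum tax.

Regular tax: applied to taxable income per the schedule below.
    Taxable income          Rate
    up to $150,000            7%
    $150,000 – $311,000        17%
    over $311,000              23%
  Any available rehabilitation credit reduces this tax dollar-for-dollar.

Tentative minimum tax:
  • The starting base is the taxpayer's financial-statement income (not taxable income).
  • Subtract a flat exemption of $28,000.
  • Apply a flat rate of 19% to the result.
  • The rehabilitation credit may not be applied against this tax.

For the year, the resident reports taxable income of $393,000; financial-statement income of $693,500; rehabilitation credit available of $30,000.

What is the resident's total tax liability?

$126,445

Tentative minimum tax:
  Base (financial-statement income): $693,500
  Less exemption $28,000 → base $665,500
  $665,500 × 19% = $126,445

Regular tax:
  $150,000 × 7% = $10,500
  $161,000 × 17% = $27,370
  $82,000 × 23% = $18,860
  → $56,730
  Less rehabilitation credit $30,000 → $26,730

$126,445 > $26,730, so the tentative minimum tax is the binding amount.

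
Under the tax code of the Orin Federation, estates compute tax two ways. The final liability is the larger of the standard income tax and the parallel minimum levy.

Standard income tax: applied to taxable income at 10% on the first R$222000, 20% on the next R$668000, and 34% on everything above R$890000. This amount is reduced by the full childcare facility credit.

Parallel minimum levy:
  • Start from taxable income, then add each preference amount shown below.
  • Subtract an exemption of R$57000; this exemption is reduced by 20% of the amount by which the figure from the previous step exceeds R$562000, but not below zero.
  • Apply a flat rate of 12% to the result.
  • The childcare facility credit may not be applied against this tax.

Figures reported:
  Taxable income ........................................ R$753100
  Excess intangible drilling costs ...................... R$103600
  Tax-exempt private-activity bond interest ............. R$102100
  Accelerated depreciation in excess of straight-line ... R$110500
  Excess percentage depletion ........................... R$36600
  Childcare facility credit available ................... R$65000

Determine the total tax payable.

R$132708

Parallel minimum levy:
  Adjusted income: R$753100 + R$103600 + R$102100 + R$110500 + R$36600 = R$1105900
  Exemption: 20% × (R$1105900 − R$562000) = R$108780 ≥ R$57000, so the exemption is fully phased out
  Base: R$1105900 − R$0 = R$1105900
  R$1105900 × 12% = R$132708

Standard income tax:
  R$222000 × 10% = R$22200
  R$531100 × 20% = R$106220
  → R$128420
  Less childcare facility credit R$65000 → R$63420

R$132708 > R$63420, so the parallel minimum levy is the binding amount.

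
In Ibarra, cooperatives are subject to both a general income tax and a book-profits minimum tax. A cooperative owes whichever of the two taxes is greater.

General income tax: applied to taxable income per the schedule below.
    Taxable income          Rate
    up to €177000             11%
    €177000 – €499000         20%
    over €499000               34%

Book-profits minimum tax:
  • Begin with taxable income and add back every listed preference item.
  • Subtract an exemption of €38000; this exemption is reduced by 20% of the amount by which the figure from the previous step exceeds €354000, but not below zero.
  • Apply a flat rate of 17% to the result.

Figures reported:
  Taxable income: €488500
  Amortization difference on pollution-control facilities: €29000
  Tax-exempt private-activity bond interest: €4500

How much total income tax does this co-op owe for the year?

€87992

Book-profits minimum tax:
  Adjusted income: €488500 + €29000 + €4500 = €522000
  Exemption: €38000 − 20% × (€522000 − €354000) = €38000 − €33600 = €4400
  Base: €522000 − €4400 = €517600
  €517600 × 17% = €87992

General income tax:
  €177000 × 11% = €19470
  €311500 × 20% = €62300
  → €81770

€87992 > €81770, so the book-profits minimum tax is the binding amount.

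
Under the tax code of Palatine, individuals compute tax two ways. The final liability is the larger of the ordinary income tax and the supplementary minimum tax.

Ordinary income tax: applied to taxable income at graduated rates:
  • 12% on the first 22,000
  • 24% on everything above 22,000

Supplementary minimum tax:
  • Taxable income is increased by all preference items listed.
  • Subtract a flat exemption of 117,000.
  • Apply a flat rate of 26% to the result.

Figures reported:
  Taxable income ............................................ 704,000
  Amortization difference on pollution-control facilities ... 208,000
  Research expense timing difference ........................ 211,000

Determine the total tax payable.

Ordinary income tax:
  22,000 × 12% = 2,640
  682,000 × 24% = 163,680
  → 166,320

Supplementary minimum tax:
  Adjusted income: 704,000 + 208,000 + 211,000 = 1,123,000
  Less exemption 117,000 → base 1,006,000
  1,006,000 × 26% = 261,560

261,560 > 166,320, so the supplementary minimum tax is the binding amount.

261,560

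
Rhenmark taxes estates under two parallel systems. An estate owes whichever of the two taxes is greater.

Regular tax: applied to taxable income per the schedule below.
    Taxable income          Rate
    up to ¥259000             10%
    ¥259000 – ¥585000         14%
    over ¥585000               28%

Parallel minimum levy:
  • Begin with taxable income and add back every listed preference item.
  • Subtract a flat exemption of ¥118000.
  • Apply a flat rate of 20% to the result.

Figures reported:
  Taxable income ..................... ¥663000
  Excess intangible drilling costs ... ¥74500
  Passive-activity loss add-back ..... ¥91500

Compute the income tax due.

Parallel minimum levy:
  Adjusted income: ¥663000 + ¥74500 + ¥91500 = ¥829000
  Less exemption ¥118000 → base ¥711000
  ¥711000 × 20% = ¥142200

Regular tax:
  ¥259000 × 10% = ¥25900
  ¥326000 × 14% = ¥45640
  ¥78000 × 28% = ¥21840
  → ¥93380

¥142200 > ¥93380, so the parallel minimum levy is the binding amount.

¥142200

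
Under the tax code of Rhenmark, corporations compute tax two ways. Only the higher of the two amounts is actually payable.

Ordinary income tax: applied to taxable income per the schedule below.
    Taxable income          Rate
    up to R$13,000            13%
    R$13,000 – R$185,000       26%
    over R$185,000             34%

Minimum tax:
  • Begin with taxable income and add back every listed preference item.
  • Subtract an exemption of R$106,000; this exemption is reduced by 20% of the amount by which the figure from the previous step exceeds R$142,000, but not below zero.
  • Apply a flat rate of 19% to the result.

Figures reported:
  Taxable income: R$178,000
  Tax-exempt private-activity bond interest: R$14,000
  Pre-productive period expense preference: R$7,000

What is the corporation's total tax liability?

R$44,590

Ordinary income tax:
  R$13,000 × 13% = R$1,690
  R$165,000 × 26% = R$42,900
  → R$44,590

Minimum tax:
  Adjusted income: R$178,000 + R$14,000 + R$7,000 = R$199,000
  Exemption: R$106,000 − 20% × (R$199,000 − R$142,000) = R$106,000 − R$11,400 = R$94,600
  Base: R$199,000 − R$94,600 = R$104,400
  R$104,400 × 19% = R$19,836

R$44,590 > R$19,836, so the ordinary income tax governs.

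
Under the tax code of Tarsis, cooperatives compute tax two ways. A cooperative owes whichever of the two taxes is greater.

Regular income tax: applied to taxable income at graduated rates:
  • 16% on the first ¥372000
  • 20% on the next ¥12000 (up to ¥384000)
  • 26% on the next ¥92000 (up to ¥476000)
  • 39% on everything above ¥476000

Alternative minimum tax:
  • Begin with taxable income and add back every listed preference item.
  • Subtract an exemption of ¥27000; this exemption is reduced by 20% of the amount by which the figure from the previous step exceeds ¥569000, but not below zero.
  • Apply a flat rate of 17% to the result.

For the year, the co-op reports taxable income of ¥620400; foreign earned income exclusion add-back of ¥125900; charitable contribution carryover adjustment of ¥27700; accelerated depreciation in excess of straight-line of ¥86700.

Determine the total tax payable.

¥146319

Alternative minimum tax:
  Adjusted income: ¥620400 + ¥125900 + ¥27700 + ¥86700 = ¥860700
  Exemption: 20% × (¥860700 − ¥569000) = ¥58340 ≥ ¥27000, so the exemption is fully phased out
  Base: ¥860700 − ¥0 = ¥860700
  ¥860700 × 17% = ¥146319

Regular income tax:
  ¥372000 × 16% = ¥59520
  ¥12000 × 20% = ¥2400
  ¥92000 × 26% = ¥23920
  ¥144400 × 39% = ¥56316
  → ¥142156

¥146319 > ¥142156, so the alternative minimum tax is the binding amount.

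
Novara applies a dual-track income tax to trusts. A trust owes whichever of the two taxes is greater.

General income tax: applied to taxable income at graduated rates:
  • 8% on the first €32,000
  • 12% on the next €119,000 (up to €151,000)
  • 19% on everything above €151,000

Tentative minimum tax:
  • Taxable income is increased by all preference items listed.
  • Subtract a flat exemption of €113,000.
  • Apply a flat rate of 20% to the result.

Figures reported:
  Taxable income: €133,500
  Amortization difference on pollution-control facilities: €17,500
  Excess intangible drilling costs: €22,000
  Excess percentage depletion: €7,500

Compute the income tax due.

General income tax:
  €32,000 × 8% = €2,560
  €101,500 × 12% = €12,180
  → €14,740

Tentative minimum tax:
  Adjusted income: €133,500 + €17,500 + €22,000 + €7,500 = €180,500
  Less exemption €113,000 → base €67,500
  €67,500 × 20% = €13,500

€14,740 > €13,500, so the general income tax governs.

€14,740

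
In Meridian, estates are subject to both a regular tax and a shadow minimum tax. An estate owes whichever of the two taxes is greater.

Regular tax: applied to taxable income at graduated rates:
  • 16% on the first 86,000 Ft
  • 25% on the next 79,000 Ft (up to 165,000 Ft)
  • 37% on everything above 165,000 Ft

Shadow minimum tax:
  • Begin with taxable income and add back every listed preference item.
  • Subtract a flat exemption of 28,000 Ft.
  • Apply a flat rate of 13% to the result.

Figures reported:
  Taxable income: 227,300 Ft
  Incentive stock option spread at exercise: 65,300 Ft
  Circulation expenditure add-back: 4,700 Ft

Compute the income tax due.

56,561 Ft

Regular tax:
  86,000 Ft × 16% = 13,760 Ft
  79,000 Ft × 25% = 19,750 Ft
  62,300 Ft × 37% = 23,051 Ft
  → 56,561 Ft

Shadow minimum tax:
  Adjusted income: 227,300 Ft + 65,300 Ft + 4,700 Ft = 297,300 Ft
  Less exemption 28,000 Ft → base 269,300 Ft
  269,300 Ft × 13% = 35,009 Ft

56,561 Ft > 35,009 Ft, so the regular tax governs.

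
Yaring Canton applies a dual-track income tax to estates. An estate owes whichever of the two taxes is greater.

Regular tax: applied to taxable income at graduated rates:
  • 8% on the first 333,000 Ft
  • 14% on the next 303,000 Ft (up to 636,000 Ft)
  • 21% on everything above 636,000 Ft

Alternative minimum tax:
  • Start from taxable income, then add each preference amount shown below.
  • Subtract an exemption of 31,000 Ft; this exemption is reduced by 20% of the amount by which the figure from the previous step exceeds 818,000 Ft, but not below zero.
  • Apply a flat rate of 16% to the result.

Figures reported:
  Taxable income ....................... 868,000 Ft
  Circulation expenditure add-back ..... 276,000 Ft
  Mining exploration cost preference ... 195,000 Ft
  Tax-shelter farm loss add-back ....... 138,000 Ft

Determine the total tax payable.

Regular tax:
  333,000 Ft × 8% = 26,640 Ft
  303,000 Ft × 14% = 42,420 Ft
  232,000 Ft × 21% = 48,720 Ft
  → 117,780 Ft

Alternative minimum tax:
  Adjusted income: 868,000 Ft + 276,000 Ft + 195,000 Ft + 138,000 Ft = 1,477,000 Ft
  Exemption: 20% × (1,477,000 Ft − 818,000 Ft) = 131,800 Ft ≥ 31,000 Ft, so the exemption is fully phased out
  Base: 1,477,000 Ft − 0 Ft = 1,477,000 Ft
  1,477,000 Ft × 16% = 236,320 Ft

236,320 Ft > 117,780 Ft, so the alternative minimum tax is the binding amount.

236,320 Ft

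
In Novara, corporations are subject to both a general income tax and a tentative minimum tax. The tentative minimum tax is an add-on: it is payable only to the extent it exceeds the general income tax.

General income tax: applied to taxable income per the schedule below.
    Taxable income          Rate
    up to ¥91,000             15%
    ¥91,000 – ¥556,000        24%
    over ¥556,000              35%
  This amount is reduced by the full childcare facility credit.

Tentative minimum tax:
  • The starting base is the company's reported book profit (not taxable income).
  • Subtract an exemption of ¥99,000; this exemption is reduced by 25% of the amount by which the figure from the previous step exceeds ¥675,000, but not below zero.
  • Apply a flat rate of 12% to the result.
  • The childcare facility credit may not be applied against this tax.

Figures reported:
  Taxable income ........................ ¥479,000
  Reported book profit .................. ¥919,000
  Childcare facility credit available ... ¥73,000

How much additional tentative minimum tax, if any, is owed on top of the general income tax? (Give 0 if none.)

General income tax:
  ¥91,000 × 15% = ¥13,650
  ¥388,000 × 24% = ¥93,120
  → ¥106,770
  Less childcare facility credit ¥73,000 → ¥33,770

Tentative minimum tax:
  Base (reported book profit): ¥919,000
  Exemption: ¥99,000 − 25% × (¥919,000 − ¥675,000) = ¥99,000 − ¥61,000 = ¥38,000
  Base: ¥919,000 − ¥38,000 = ¥881,000
  ¥881,000 × 12% = ¥105,720

Excess of tentative minimum tax over general income tax: ¥105,720 − ¥33,770 = ¥71,950.

¥71,950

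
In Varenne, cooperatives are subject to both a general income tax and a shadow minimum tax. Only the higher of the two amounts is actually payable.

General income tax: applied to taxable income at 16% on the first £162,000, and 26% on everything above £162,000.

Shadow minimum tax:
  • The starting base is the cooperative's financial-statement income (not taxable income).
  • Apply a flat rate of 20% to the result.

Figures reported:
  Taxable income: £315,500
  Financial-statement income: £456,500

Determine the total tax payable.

Shadow minimum tax:
  Base (financial-statement income): £456,500
  £456,500 × 20% = £91,300

General income tax:
  £162,000 × 16% = £25,920
  £153,500 × 26% = £39,910
  → £65,830

£91,300 > £65,830, so the shadow minimum tax is the binding amount.

£91,300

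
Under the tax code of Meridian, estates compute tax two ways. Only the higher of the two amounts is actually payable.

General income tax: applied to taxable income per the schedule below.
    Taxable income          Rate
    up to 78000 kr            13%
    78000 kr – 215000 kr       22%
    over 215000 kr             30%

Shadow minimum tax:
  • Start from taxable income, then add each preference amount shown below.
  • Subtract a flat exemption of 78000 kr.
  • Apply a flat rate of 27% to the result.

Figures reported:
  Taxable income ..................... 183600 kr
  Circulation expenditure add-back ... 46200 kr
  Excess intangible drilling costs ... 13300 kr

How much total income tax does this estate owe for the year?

Shadow minimum tax:
  Adjusted income: 183600 kr + 46200 kr + 13300 kr = 243100 kr
  Less exemption 78000 kr → base 165100 kr
  165100 kr × 27% = 44577 kr

General income tax:
  78000 kr × 13% = 10140 kr
  105600 kr × 22% = 23232 kr
  → 33372 kr

44577 kr > 33372 kr, so the shadow minimum tax is the binding amount.

44577 kr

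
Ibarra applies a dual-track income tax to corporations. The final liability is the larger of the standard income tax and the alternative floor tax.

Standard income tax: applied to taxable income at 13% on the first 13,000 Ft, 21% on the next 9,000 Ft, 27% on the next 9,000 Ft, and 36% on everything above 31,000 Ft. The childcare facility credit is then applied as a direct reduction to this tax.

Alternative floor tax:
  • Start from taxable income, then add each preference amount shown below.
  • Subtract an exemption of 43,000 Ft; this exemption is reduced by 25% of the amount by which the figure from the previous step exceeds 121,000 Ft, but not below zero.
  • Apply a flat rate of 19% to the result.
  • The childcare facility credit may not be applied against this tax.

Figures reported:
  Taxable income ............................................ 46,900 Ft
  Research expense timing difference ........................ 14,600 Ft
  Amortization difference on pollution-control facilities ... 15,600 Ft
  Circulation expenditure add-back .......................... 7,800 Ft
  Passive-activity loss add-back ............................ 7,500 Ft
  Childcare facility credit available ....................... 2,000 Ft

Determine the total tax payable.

9,734 Ft

Standard income tax:
  13,000 Ft × 13% = 1,690 Ft
  9,000 Ft × 21% = 1,890 Ft
  9,000 Ft × 27% = 2,430 Ft
  15,900 Ft × 36% = 5,724 Ft
  → 11,734 Ft
  Less childcare facility credit 2,000 Ft → 9,734 Ft

Alternative floor tax:
  Adjusted income: 46,900 Ft + 14,600 Ft + 15,600 Ft + 7,800 Ft + 7,500 Ft = 92,400 Ft
  Exemption: 92,400 Ft ≤ 121,000 Ft, so full 43,000 Ft applies
  Base: 92,400 Ft − 43,000 Ft = 49,400 Ft
  49,400 Ft × 19% = 9,386 Ft

9,734 Ft > 9,386 Ft, so the standard income tax governs.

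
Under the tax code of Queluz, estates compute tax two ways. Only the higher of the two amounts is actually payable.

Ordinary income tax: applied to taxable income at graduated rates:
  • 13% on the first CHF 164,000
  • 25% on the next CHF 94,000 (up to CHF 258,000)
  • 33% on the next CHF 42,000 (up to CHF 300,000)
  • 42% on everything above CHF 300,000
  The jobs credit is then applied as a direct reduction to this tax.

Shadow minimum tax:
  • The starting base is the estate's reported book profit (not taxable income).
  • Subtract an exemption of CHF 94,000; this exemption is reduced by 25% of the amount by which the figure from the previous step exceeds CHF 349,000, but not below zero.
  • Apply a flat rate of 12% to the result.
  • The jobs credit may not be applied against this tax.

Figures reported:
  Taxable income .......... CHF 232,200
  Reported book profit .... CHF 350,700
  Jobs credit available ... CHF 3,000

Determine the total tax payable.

CHF 35,370

Ordinary income tax:
  CHF 164,000 × 13% = CHF 21,320
  CHF 68,200 × 25% = CHF 17,050
  → CHF 38,370
  Less jobs credit CHF 3,000 → CHF 35,370

Shadow minimum tax:
  Base (reported book profit): CHF 350,700
  Exemption: CHF 94,000 − 25% × (CHF 350,700 − CHF 349,000) = CHF 94,000 − CHF 425 = CHF 93,575
  Base: CHF 350,700 − CHF 93,575 = CHF 257,125
  CHF 257,125 × 12% = CHF 30,855

CHF 35,370 > CHF 30,855, so the ordinary income tax governs.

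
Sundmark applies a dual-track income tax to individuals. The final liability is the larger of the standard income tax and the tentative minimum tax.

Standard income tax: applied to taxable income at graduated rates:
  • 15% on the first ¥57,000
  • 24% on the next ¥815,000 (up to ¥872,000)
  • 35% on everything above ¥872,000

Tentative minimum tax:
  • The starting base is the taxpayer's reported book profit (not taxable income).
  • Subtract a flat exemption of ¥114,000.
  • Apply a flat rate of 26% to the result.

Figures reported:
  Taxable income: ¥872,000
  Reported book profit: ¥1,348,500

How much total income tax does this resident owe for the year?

Standard income tax:
  ¥57,000 × 15% = ¥8,550
  ¥815,000 × 24% = ¥195,600
  → ¥204,150

Tentative minimum tax:
  Base (reported book profit): ¥1,348,500
  Less exemption ¥114,000 → base ¥1,234,500
  ¥1,234,500 × 26% = ¥320,970

¥320,970 > ¥204,150, so the tentative minimum tax is the binding amount.

¥320,970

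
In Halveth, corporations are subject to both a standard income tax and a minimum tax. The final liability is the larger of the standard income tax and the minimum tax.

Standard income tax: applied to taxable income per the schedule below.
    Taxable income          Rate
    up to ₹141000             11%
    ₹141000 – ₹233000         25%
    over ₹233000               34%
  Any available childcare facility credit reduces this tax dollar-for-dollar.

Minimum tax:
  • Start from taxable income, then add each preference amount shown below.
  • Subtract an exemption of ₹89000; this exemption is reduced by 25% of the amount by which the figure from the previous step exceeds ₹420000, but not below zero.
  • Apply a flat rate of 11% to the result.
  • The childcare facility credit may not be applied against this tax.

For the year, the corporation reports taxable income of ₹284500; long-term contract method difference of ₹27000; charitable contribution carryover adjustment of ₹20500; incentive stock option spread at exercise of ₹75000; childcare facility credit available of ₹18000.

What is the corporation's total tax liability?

₹38020

Standard income tax:
  ₹141000 × 11% = ₹15510
  ₹92000 × 25% = ₹23000
  ₹51500 × 34% = ₹17510
  → ₹56020
  Less childcare facility credit ₹18000 → ₹38020

Minimum tax:
  Adjusted income: ₹284500 + ₹27000 + ₹20500 + ₹75000 = ₹407000
  Exemption: ₹407000 ≤ ₹420000, so full ₹89000 applies
  Base: ₹407000 − ₹89000 = ₹318000
  ₹318000 × 11% = ₹34980

₹38020 > ₹34980, so the standard income tax governs.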